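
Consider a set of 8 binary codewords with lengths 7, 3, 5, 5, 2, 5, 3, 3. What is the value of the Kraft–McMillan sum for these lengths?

0.7265625

With common denominator 2^7 = 128: Σ 2^(−ℓᵢ) = 1/128 + 16/128 + 4/128 + 4/128 + 32/128 + 4/128 + 16/128 + 16/128 = 93/128 = 0.7265625.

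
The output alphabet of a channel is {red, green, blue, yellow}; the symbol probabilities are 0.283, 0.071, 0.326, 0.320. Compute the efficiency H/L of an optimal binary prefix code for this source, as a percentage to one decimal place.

Entropy H = −Σ p log₂ p ≈ 1.8395 bits.
Huffman merges: 71/1000+283/1000→177/500; 8/25+163/500→323/500; 177/500+323/500→1. L = 2 ≈ 2.0000.
Efficiency = H/L = 1.8395/2.0000 = 92.0%.

92.0%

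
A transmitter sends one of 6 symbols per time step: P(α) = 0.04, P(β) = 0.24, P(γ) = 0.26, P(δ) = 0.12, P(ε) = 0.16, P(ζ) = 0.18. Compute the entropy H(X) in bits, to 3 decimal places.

H = −Σ pᵢ log₂ pᵢ.
−0.04·log₂(0.04) = 0.1858
−0.24·log₂(0.24) = 0.4941
−0.26·log₂(0.26) = 0.5053
−0.12·log₂(0.12) = 0.3671
−0.16·log₂(0.16) = 0.4230
−0.18·log₂(0.18) = 0.4453
Sum ≈ 2.4206 → 2.421 bits.

2.421 bits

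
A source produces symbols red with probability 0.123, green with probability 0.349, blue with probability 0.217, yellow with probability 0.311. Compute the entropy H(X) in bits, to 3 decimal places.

H = −Σ pᵢ log₂ pᵢ.
−0.123·log₂(0.123) = 0.3719
−0.349·log₂(0.349) = 0.5300
−0.217·log₂(0.217) = 0.4783
−0.311·log₂(0.311) = 0.5240
Sum ≈ 1.9042 → 1.904 bits.

1.904 bits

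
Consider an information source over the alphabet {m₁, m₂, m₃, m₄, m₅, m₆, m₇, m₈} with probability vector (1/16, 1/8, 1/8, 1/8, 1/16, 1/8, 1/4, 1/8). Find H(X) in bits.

2.875 bits

Each probability is a power of 1/2, so log₂(1/p) is an integer.
H = Σ p·log₂(1/p) = 1/16·4 + 1/8·3 + 1/8·3 + 1/8·3 + 1/16·4 + 1/8·3 + 1/4·2 + 1/8·3 = 2.875 bits.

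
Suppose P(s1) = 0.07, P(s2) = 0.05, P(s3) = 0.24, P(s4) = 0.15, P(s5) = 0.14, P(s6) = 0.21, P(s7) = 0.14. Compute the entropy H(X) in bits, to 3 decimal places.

2.656 bits

H = −Σ pᵢ log₂ pᵢ.
−0.07·log₂(0.07) = 0.2686
−0.05·log₂(0.05) = 0.2161
−0.24·log₂(0.24) = 0.4941
−0.15·log₂(0.15) = 0.4105
−0.14·log₂(0.14) = 0.3971
−0.21·log₂(0.21) = 0.4728
−0.14·log₂(0.14) = 0.3971
Sum ≈ 2.6564 → 2.656 bits.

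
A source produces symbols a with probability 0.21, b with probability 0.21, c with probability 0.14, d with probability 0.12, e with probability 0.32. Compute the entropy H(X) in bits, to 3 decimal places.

H = −Σ pᵢ log₂ pᵢ.
−0.21·log₂(0.21) = 0.4728
−0.21·log₂(0.21) = 0.4728
−0.14·log₂(0.14) = 0.3971
−0.12·log₂(0.12) = 0.3671
−0.32·log₂(0.32) = 0.5260
Sum ≈ 2.2359 → 2.236 bits.

2.236 bits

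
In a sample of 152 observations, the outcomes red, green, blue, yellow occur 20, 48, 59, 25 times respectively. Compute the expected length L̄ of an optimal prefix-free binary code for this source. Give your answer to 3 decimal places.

Probabilities are the counts divided by 152.
Repeatedly combine the two least-probable nodes; the expected code length is the sum of the merged weights.
merge 5/38 + 25/152 → 45/152
merge 45/152 + 6/19 → 93/152
merge 59/152 + 93/152 → 1
L = 45/152 + 93/152 + 1 = 145/76 ≈ 1.908 bits/symbol.

1.908 bits/symbol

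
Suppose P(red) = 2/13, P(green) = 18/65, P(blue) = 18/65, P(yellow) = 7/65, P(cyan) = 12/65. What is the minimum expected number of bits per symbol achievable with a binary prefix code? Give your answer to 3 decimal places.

Repeatedly combine the two least-probable nodes; the expected code length is the sum of the merged weights.
merge 7/65 + 2/13 → 17/65
merge 12/65 + 17/65 → 29/65
merge 18/65 + 18/65 → 36/65
merge 29/65 + 36/65 → 1
L = 17/65 + 29/65 + 36/65 + 1 = 147/65 ≈ 2.262 bits/symbol.

2.262 bits/symbol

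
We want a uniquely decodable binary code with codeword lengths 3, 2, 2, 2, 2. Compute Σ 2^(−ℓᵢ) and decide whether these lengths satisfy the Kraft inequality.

With common denominator 2^3 = 8: Σ 2^(−ℓᵢ) = 1/8 + 2/8 + 2/8 + 2/8 + 2/8 = 9/8 = 1.125.
Kraft's inequality requires Σ ≤ 1; here Σ = 1.125 > 1, so no such prefix code exists.

1.125; no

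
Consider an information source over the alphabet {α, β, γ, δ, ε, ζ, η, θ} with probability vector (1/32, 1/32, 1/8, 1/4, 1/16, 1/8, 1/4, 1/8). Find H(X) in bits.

2.6875 bits

Each probability is a power of 1/2, so log₂(1/p) is an integer.
H = Σ p·log₂(1/p) = 1/32·5 + 1/32·5 + 1/8·3 + 1/4·2 + 1/16·4 + 1/8·3 + 1/4·2 + 1/8·3 = 2.6875 bits.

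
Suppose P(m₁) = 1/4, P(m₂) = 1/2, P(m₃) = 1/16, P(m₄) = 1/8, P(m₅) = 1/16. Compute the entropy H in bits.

Each probability is a power of 1/2, so log₂(1/p) is an integer.
H = Σ p·log₂(1/p) = 1/4·2 + 1/2·1 + 1/16·4 + 1/8·3 + 1/16·4 = 1.875 bits.

1.875 bits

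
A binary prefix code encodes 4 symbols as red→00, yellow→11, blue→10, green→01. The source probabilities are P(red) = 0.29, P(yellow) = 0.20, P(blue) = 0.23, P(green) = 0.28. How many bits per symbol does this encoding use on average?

L̄ = Σ pᵢ·ℓᵢ = 0.29·2 + 0.20·2 + 0.23·2 + 0.28·2 = 2 bits/symbol.

2 bits/symbol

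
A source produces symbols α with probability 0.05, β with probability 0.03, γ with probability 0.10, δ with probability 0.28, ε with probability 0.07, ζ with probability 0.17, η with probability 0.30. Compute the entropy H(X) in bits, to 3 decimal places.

2.439 bits

H = −Σ pᵢ log₂ pᵢ.
−0.05·log₂(0.05) = 0.2161
−0.03·log₂(0.03) = 0.1518
−0.10·log₂(0.10) = 0.3322
−0.28·log₂(0.28) = 0.5142
−0.07·log₂(0.07) = 0.2686
−0.17·log₂(0.17) = 0.4346
−0.30·log₂(0.30) = 0.5211
Sum ≈ 2.4385 → 2.439 bits.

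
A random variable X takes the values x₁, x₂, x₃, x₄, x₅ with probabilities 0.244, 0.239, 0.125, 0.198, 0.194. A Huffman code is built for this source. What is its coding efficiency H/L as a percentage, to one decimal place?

98.6%

Entropy H = −Σ p log₂ p ≈ 2.2867 bits.
Huffman merges: 1/8+97/500→319/1000; 99/500+239/1000→437/1000; 61/250+319/1000→563/1000; 437/1000+563/1000→1. L = 2319/1000 ≈ 2.3190.
Efficiency = H/L = 2.2867/2.3190 = 98.6%.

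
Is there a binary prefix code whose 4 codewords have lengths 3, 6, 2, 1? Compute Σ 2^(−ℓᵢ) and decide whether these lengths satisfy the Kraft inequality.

0.890625; yes

With common denominator 2^6 = 64: Σ 2^(−ℓᵢ) = 8/64 + 1/64 + 16/64 + 32/64 = 57/64 = 0.890625.
Kraft's inequality requires Σ ≤ 1; here Σ = 0.890625 ≤ 1, so such a prefix code exists.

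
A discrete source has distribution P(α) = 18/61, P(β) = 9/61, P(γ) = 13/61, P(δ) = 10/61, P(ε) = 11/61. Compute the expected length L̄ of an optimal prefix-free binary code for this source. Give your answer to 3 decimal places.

2.311 bits/symbol

Repeatedly combine the two least-probable nodes; the expected code length is the sum of the merged weights.
merge 9/61 + 10/61 → 19/61
merge 11/61 + 13/61 → 24/61
merge 18/61 + 19/61 → 37/61
merge 24/61 + 37/61 → 1
L = 19/61 + 24/61 + 37/61 + 1 = 141/61 ≈ 2.311 bits/symbol.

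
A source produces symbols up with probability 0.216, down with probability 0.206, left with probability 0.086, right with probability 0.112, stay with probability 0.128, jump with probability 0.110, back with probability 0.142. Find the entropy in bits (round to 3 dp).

H = −Σ pᵢ log₂ pᵢ.
−0.216·log₂(0.216) = 0.4776
−0.206·log₂(0.206) = 0.4695
−0.086·log₂(0.086) = 0.3044
−0.112·log₂(0.112) = 0.3537
−0.128·log₂(0.128) = 0.3796
−0.110·log₂(0.110) = 0.3503
−0.142·log₂(0.142) = 0.3999
Sum ≈ 2.7350 → 2.735 bits.

2.735 bits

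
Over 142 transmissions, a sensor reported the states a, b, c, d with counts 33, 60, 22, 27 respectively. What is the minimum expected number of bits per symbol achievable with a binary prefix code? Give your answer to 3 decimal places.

1.923 bits/symbol

Probabilities are the counts divided by 142.
Repeatedly combine the two least-probable nodes; the expected code length is the sum of the merged weights.
merge 11/71 + 27/142 → 49/142
merge 33/142 + 49/142 → 41/71
merge 30/71 + 41/71 → 1
L = 49/142 + 41/71 + 1 = 273/142 ≈ 1.923 bits/symbol.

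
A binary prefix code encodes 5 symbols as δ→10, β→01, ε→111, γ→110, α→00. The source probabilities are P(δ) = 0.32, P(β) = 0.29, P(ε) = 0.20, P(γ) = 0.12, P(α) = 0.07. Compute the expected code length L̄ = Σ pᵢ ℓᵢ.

2.32 bits/symbol

L̄ = Σ pᵢ·ℓᵢ = 0.32·2 + 0.29·2 + 0.20·3 + 0.12·3 + 0.07·2 = 2.32 bits/symbol.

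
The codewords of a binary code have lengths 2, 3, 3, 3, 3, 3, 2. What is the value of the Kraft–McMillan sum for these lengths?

With common denominator 2^3 = 8: Σ 2^(−ℓᵢ) = 2/8 + 1/8 + 1/8 + 1/8 + 1/8 + 1/8 + 2/8 = 9/8 = 1.125.

1.125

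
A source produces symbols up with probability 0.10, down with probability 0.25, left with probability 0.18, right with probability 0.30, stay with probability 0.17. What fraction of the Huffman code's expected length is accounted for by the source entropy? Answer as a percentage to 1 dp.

98.4%

Entropy H = −Σ p log₂ p ≈ 2.2332 bits.
Huffman merges: 1/10+17/100→27/100; 9/50+1/4→43/100; 27/100+3/10→57/100; 43/100+57/100→1. L = 227/100 ≈ 2.2700.
Efficiency = H/L = 2.2332/2.2700 = 98.4%.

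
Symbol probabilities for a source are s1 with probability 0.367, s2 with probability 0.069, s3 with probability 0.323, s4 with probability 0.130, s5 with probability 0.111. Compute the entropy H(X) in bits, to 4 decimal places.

2.0582 bits

H = −Σ pᵢ log₂ pᵢ.
−0.367·log₂(0.367) = 0.5307
−0.069·log₂(0.069) = 0.2662
−0.323·log₂(0.323) = 0.5266
−0.130·log₂(0.130) = 0.3826
−0.111·log₂(0.111) = 0.3520
Sum ≈ 2.0582 → 2.0582 bits.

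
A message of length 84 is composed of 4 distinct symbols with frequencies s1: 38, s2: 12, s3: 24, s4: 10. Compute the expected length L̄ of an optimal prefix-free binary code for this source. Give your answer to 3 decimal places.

1.810 bits/symbol

Probabilities are the counts divided by 84.
Repeatedly combine the two least-probable nodes; the expected code length is the sum of the merged weights.
merge 5/42 + 1/7 → 11/42
merge 11/42 + 2/7 → 23/42
merge 19/42 + 23/42 → 1
L = 11/42 + 23/42 + 1 = 38/21 ≈ 1.810 bits/symbol.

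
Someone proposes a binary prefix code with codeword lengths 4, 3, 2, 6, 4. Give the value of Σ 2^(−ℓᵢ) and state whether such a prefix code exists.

With common denominator 2^6 = 64: Σ 2^(−ℓᵢ) = 4/64 + 8/64 + 16/64 + 1/64 + 4/64 = 33/64 = 0.515625.
Kraft's inequality requires Σ ≤ 1; here Σ = 0.515625 ≤ 1, so such a prefix code exists.

0.515625; yes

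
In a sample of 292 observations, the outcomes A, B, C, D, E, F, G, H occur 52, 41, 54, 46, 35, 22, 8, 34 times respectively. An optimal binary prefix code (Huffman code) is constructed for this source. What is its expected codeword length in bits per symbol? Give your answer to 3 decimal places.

2.918 bits/symbol

Probabilities are the counts divided by 292.
Repeatedly combine the two least-probable nodes; the expected code length is the sum of the merged weights.
merge 2/73 + 11/146 → 15/146
merge 15/146 + 17/146 → 16/73
merge 35/292 + 41/292 → 19/73
merge 23/146 + 13/73 → 49/146
merge 27/146 + 16/73 → 59/146
merge 19/73 + 49/146 → 87/146
merge 59/146 + 87/146 → 1
L = 15/146 + 16/73 + 19/73 + 49/146 + 59/146 + 87/146 + 1 = 213/73 ≈ 2.918 bits/symbol.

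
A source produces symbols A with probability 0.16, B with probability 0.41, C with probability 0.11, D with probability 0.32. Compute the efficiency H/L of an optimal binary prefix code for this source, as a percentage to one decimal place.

Entropy H = −Σ p log₂ p ≈ 1.8267 bits.
Huffman merges: 11/100+4/25→27/100; 27/100+8/25→59/100; 41/100+59/100→1. L = 93/50 ≈ 1.8600.
Efficiency = H/L = 1.8267/1.8600 = 98.2%.

98.2%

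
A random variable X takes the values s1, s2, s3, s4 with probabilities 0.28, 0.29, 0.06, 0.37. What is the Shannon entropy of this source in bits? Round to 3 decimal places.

H = −Σ pᵢ log₂ pᵢ.
−0.28·log₂(0.28) = 0.5142
−0.29·log₂(0.29) = 0.5179
−0.06·log₂(0.06) = 0.2435
−0.37·log₂(0.37) = 0.5307
Sum ≈ 1.8064 → 1.806 bits.

1.806 bits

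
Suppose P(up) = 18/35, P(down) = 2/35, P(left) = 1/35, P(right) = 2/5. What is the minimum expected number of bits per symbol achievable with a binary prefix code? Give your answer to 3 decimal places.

1.571 bits/symbol

Repeatedly combine the two least-probable nodes; the expected code length is the sum of the merged weights.
merge 1/35 + 2/35 → 3/35
merge 3/35 + 2/5 → 17/35
merge 17/35 + 18/35 → 1
L = 3/35 + 17/35 + 1 = 11/7 ≈ 1.571 bits/symbol.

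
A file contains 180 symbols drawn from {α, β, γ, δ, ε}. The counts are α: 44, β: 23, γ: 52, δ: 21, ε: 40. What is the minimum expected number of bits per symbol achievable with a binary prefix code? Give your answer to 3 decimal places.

2.244 bits/symbol

Probabilities are the counts divided by 180.
Repeatedly combine the two least-probable nodes; the expected code length is the sum of the merged weights.
merge 7/60 + 23/180 → 11/45
merge 2/9 + 11/45 → 7/15
merge 11/45 + 13/45 → 8/15
merge 7/15 + 8/15 → 1
L = 11/45 + 7/15 + 8/15 + 1 = 101/45 ≈ 2.244 bits/symbol.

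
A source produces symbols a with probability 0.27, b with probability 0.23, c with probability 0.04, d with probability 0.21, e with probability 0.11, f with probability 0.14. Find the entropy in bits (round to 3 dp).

2.404 bits

H = −Σ pᵢ log₂ pᵢ.
−0.27·log₂(0.27) = 0.5100
−0.23·log₂(0.23) = 0.4877
−0.04·log₂(0.04) = 0.1858
−0.21·log₂(0.21) = 0.4728
−0.11·log₂(0.11) = 0.3503
−0.14·log₂(0.14) = 0.3971
Sum ≈ 2.4037 → 2.404 bits.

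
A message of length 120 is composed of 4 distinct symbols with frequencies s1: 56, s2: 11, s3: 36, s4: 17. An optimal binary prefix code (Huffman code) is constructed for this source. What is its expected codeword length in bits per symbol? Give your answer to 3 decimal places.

1.767 bits/symbol

Probabilities are the counts divided by 120.
Repeatedly combine the two least-probable nodes; the expected code length is the sum of the merged weights.
merge 11/120 + 17/120 → 7/30
merge 7/30 + 3/10 → 8/15
merge 7/15 + 8/15 → 1
L = 7/30 + 8/15 + 1 = 53/30 ≈ 1.767 bits/symbol.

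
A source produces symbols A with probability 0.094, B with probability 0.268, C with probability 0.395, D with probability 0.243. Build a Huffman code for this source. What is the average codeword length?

1.942 bits/symbol

Repeatedly combine the two least-probable nodes; the expected code length is the sum of the merged weights.
merge 47/500 + 243/1000 → 337/1000
merge 67/250 + 337/1000 → 121/200
merge 79/200 + 121/200 → 1
L = 337/1000 + 121/200 + 1 = 971/500 = 1.942 bits/symbol.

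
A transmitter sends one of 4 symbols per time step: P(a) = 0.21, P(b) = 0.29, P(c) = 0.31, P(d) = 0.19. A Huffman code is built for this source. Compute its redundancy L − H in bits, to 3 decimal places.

Entropy H = −Σ p log₂ p ≈ 1.9697 bits.
Huffman merges: 19/100+21/100→2/5; 29/100+31/100→3/5; 2/5+3/5→1. L = 2 ≈ 2.0000.
L − H = 2.0000 − 1.9697 = 0.030 bits.

0.030 bits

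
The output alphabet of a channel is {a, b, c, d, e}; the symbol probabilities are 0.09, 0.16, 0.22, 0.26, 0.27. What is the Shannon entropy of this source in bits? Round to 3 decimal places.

H = −Σ pᵢ log₂ pᵢ.
−0.09·log₂(0.09) = 0.3127
−0.16·log₂(0.16) = 0.4230
−0.22·log₂(0.22) = 0.4806
−0.26·log₂(0.26) = 0.5053
−0.27·log₂(0.27) = 0.5100
Sum ≈ 2.2316 → 2.232 bits.

2.232 bits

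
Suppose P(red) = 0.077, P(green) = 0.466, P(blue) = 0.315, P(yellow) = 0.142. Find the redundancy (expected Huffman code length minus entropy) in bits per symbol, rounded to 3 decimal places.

0.030 bits

Entropy H = −Σ p log₂ p ≈ 1.7230 bits.
Huffman merges: 77/1000+71/500→219/1000; 219/1000+63/200→267/500; 233/500+267/500→1. L = 1753/1000 ≈ 1.7530.
L − H = 1.7530 − 1.7230 = 0.030 bits.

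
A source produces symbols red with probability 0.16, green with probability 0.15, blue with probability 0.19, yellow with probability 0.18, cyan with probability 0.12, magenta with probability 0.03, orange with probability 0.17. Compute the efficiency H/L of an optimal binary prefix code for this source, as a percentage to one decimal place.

96.7%

Entropy H = −Σ p log₂ p ≈ 2.6875 bits.
Huffman merges: 3/100+3/25→3/20; 3/20+3/20→3/10; 4/25+17/100→33/100; 9/50+19/100→37/100; 3/10+33/100→63/100; 37/100+63/100→1. L = 139/50 ≈ 2.7800.
Efficiency = H/L = 2.6875/2.7800 = 96.7%.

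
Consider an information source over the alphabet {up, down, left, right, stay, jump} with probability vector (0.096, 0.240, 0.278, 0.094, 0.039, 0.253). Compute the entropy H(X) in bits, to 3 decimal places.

H = −Σ pᵢ log₂ pᵢ.
−0.096·log₂(0.096) = 0.3246
−0.240·log₂(0.240) = 0.4941
−0.278·log₂(0.278) = 0.5134
−0.094·log₂(0.094) = 0.3207
−0.039·log₂(0.039) = 0.1825
−0.253·log₂(0.253) = 0.5016
Sum ≈ 2.3369 → 2.337 bits.

2.337 bits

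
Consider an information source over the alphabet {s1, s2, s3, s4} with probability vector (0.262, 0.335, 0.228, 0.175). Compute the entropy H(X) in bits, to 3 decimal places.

1.961 bits

H = −Σ pᵢ log₂ pᵢ.
−0.262·log₂(0.262) = 0.5063
−0.335·log₂(0.335) = 0.5286
−0.228·log₂(0.228) = 0.4863
−0.175·log₂(0.175) = 0.4401
Sum ≈ 1.9612 → 1.961 bits.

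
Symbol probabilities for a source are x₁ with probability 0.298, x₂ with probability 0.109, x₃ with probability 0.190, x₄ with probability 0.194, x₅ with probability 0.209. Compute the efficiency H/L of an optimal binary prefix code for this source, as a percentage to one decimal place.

98.1%

Entropy H = −Σ p log₂ p ≈ 2.2552 bits.
Huffman merges: 109/1000+19/100→299/1000; 97/500+209/1000→403/1000; 149/500+299/1000→597/1000; 403/1000+597/1000→1. L = 2299/1000 ≈ 2.2990.
Efficiency = H/L = 2.2552/2.2990 = 98.1%.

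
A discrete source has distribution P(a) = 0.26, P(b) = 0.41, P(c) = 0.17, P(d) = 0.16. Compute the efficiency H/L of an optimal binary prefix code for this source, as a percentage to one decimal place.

98.5%

Entropy H = −Σ p log₂ p ≈ 1.8903 bits.
Huffman merges: 4/25+17/100→33/100; 13/50+33/100→59/100; 41/100+59/100→1. L = 48/25 ≈ 1.9200.
Efficiency = H/L = 1.8903/1.9200 = 98.5%.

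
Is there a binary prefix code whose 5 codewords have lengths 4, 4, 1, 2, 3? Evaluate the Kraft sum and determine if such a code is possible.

1; yes

With common denominator 2^4 = 16: Σ 2^(−ℓᵢ) = 1/16 + 1/16 + 8/16 + 4/16 + 2/16 = 16/16 = 1.
Kraft's inequality requires Σ ≤ 1; here Σ = 1 ≤ 1, so such a prefix code exists.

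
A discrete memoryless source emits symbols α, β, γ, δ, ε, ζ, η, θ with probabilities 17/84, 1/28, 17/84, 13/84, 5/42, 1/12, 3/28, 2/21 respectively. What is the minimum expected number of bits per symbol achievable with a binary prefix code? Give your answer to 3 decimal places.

2.917 bits/symbol

Repeatedly combine the two least-probable nodes; the expected code length is the sum of the merged weights.
merge 1/28 + 1/12 → 5/42
merge 2/21 + 3/28 → 17/84
merge 5/42 + 5/42 → 5/21
merge 13/84 + 17/84 → 5/14
merge 17/84 + 17/84 → 17/42
merge 5/21 + 5/14 → 25/42
merge 17/42 + 25/42 → 1
L = 5/42 + 17/84 + 5/21 + 5/14 + 17/42 + 25/42 + 1 = 35/12 ≈ 2.917 bits/symbol.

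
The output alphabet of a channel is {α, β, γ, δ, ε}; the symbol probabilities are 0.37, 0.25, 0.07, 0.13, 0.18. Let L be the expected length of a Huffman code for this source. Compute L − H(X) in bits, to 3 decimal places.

Entropy H = −Σ p log₂ p ≈ 2.1272 bits.
Huffman merges: 7/100+13/100→1/5; 9/50+1/5→19/50; 1/4+37/100→31/50; 19/50+31/50→1. L = 11/5 ≈ 2.2000.
L − H = 2.2000 − 2.1272 = 0.073 bits.

0.073 bits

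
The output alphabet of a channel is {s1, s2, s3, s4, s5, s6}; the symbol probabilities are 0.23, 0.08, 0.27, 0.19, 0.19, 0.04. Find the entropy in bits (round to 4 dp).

2.3854 bits

H = −Σ pᵢ log₂ pᵢ.
−0.23·log₂(0.23) = 0.4877
−0.08·log₂(0.08) = 0.2915
−0.27·log₂(0.27) = 0.5100
−0.19·log₂(0.19) = 0.4552
−0.19·log₂(0.19) = 0.4552
−0.04·log₂(0.04) = 0.1858
Sum ≈ 2.3854 → 2.3854 bits.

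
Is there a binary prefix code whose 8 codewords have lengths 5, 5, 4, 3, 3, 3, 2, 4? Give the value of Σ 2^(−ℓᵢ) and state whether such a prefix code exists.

With common denominator 2^5 = 32: Σ 2^(−ℓᵢ) = 1/32 + 1/32 + 2/32 + 4/32 + 4/32 + 4/32 + 8/32 + 2/32 = 26/32 = 0.8125.
Kraft's inequality requires Σ ≤ 1; here Σ = 0.8125 ≤ 1, so such a prefix code exists.

0.8125; yes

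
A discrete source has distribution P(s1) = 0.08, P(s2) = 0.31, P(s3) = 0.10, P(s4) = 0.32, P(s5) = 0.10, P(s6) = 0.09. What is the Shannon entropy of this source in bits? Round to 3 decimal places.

2.318 bits

H = −Σ pᵢ log₂ pᵢ.
−0.08·log₂(0.08) = 0.2915
−0.31·log₂(0.31) = 0.5238
−0.10·log₂(0.10) = 0.3322
−0.32·log₂(0.32) = 0.5260
−0.10·log₂(0.10) = 0.3322
−0.09·log₂(0.09) = 0.3127
Sum ≈ 2.3184 → 2.318 bits.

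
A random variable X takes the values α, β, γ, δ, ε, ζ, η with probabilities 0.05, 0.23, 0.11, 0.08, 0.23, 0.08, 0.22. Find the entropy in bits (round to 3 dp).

2.605 bits

H = −Σ pᵢ log₂ pᵢ.
−0.05·log₂(0.05) = 0.2161
−0.23·log₂(0.23) = 0.4877
−0.11·log₂(0.11) = 0.3503
−0.08·log₂(0.08) = 0.2915
−0.23·log₂(0.23) = 0.4877
−0.08·log₂(0.08) = 0.2915
−0.22·log₂(0.22) = 0.4806
Sum ≈ 2.6053 → 2.605 bits.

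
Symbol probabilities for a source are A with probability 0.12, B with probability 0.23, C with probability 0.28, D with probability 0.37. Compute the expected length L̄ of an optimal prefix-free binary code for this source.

Repeatedly combine the two least-probable nodes; the expected code length is the sum of the merged weights.
merge 3/25 + 23/100 → 7/20
merge 7/25 + 7/20 → 63/100
merge 37/100 + 63/100 → 1
L = 7/20 + 63/100 + 1 = 99/50 = 1.98 bits/symbol.

1.98 bits/symbol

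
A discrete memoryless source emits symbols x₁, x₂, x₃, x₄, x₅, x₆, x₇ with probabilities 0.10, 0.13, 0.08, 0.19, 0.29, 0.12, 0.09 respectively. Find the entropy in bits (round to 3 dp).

H = −Σ pᵢ log₂ pᵢ.
−0.10·log₂(0.10) = 0.3322
−0.13·log₂(0.13) = 0.3826
−0.08·log₂(0.08) = 0.2915
−0.19·log₂(0.19) = 0.4552
−0.29·log₂(0.29) = 0.5179
−0.12·log₂(0.12) = 0.3671
−0.09·log₂(0.09) = 0.3127
Sum ≈ 2.6592 → 2.659 bits.

2.659 bits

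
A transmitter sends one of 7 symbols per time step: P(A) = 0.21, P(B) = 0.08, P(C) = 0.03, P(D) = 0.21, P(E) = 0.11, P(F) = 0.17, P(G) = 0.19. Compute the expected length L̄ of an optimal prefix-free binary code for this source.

Repeatedly combine the two least-probable nodes; the expected code length is the sum of the merged weights.
merge 3/100 + 2/25 → 11/100
merge 11/100 + 11/100 → 11/50
merge 17/100 + 19/100 → 9/25
merge 21/100 + 21/100 → 21/50
merge 11/50 + 9/25 → 29/50
merge 21/50 + 29/50 → 1
L = 11/100 + 11/50 + 9/25 + 21/50 + 29/50 + 1 = 269/100 = 2.69 bits/symbol.

2.69 bits/symbol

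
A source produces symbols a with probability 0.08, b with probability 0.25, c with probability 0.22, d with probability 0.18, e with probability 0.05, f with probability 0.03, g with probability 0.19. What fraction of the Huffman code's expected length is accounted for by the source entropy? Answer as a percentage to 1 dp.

98.5%

Entropy H = −Σ p log₂ p ≈ 2.5405 bits.
Huffman merges: 3/100+1/20→2/25; 2/25+2/25→4/25; 4/25+9/50→17/50; 19/100+11/50→41/100; 1/4+17/50→59/100; 41/100+59/100→1. L = 129/50 ≈ 2.5800.
Efficiency = H/L = 2.5405/2.5800 = 98.5%.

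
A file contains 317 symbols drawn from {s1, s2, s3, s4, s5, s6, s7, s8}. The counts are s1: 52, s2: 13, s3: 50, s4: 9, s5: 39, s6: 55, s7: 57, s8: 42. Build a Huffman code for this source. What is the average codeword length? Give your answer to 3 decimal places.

2.890 bits/symbol

Probabilities are the counts divided by 317.
Repeatedly combine the two least-probable nodes; the expected code length is the sum of the merged weights.
merge 9/317 + 13/317 → 22/317
merge 22/317 + 39/317 → 61/317
merge 42/317 + 50/317 → 92/317
merge 52/317 + 55/317 → 107/317
merge 57/317 + 61/317 → 118/317
merge 92/317 + 107/317 → 199/317
merge 118/317 + 199/317 → 1
L = 22/317 + 61/317 + 92/317 + 107/317 + 118/317 + 199/317 + 1 = 916/317 ≈ 2.890 bits/symbol.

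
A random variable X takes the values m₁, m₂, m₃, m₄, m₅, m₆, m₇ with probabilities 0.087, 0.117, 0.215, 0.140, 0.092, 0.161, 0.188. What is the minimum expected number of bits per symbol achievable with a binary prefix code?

Repeatedly combine the two least-probable nodes; the expected code length is the sum of the merged weights.
merge 87/1000 + 23/250 → 179/1000
merge 117/1000 + 7/50 → 257/1000
merge 161/1000 + 179/1000 → 17/50
merge 47/250 + 43/200 → 403/1000
merge 257/1000 + 17/50 → 597/1000
merge 403/1000 + 597/1000 → 1
L = 179/1000 + 257/1000 + 17/50 + 403/1000 + 597/1000 + 1 = 347/125 = 2.776 bits/symbol.

2.776 bits/symbol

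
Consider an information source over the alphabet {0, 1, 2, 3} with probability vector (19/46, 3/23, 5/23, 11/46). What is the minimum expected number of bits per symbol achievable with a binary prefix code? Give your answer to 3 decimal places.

Repeatedly combine the two least-probable nodes; the expected code length is the sum of the merged weights.
merge 3/23 + 5/23 → 8/23
merge 11/46 + 8/23 → 27/46
merge 19/46 + 27/46 → 1
L = 8/23 + 27/46 + 1 = 89/46 ≈ 1.935 bits/symbol.

1.935 bits/symbol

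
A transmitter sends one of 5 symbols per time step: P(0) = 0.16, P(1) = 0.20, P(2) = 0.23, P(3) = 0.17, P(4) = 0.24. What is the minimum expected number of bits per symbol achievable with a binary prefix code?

Repeatedly combine the two least-probable nodes; the expected code length is the sum of the merged weights.
merge 4/25 + 17/100 → 33/100
merge 1/5 + 23/100 → 43/100
merge 6/25 + 33/100 → 57/100
merge 43/100 + 57/100 → 1
L = 33/100 + 43/100 + 57/100 + 1 = 233/100 = 2.33 bits/symbol.

2.33 bits/symbol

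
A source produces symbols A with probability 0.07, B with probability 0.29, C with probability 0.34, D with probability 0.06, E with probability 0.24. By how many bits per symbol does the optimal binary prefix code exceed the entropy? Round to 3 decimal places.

Entropy H = −Σ p log₂ p ≈ 2.0533 bits.
Huffman merges: 3/50+7/100→13/100; 13/100+6/25→37/100; 29/100+17/50→63/100; 37/100+63/100→1. L = 213/100 ≈ 2.1300.
L − H = 2.1300 − 2.0533 = 0.077 bits.

0.077 bits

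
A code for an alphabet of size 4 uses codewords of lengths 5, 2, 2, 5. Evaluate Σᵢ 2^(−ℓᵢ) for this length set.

With common denominator 2^5 = 32: Σ 2^(−ℓᵢ) = 1/32 + 8/32 + 8/32 + 1/32 = 18/32 = 0.5625.

0.5625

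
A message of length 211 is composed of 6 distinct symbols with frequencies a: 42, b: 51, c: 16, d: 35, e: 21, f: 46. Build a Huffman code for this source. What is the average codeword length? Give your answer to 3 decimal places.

2.517 bits/symbol

Probabilities are the counts divided by 211.
Repeatedly combine the two least-probable nodes; the expected code length is the sum of the merged weights.
merge 16/211 + 21/211 → 37/211
merge 35/211 + 37/211 → 72/211
merge 42/211 + 46/211 → 88/211
merge 51/211 + 72/211 → 123/211
merge 88/211 + 123/211 → 1
L = 37/211 + 72/211 + 88/211 + 123/211 + 1 = 531/211 ≈ 2.517 bits/symbol.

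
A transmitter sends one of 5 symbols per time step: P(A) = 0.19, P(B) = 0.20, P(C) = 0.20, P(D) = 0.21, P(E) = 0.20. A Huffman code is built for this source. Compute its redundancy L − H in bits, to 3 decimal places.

Entropy H = −Σ p log₂ p ≈ 2.3212 bits.
Huffman merges: 19/100+1/5→39/100; 1/5+1/5→2/5; 21/100+39/100→3/5; 2/5+3/5→1. L = 239/100 ≈ 2.3900.
L − H = 2.3900 − 2.3212 = 0.069 bits.

0.069 bits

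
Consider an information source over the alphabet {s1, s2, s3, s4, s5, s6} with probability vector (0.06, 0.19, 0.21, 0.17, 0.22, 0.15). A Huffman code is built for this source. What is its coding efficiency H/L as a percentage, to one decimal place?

97.2%

Entropy H = −Σ p log₂ p ≈ 2.4973 bits.
Huffman merges: 3/50+3/20→21/100; 17/100+19/100→9/25; 21/100+21/100→21/50; 11/50+9/25→29/50; 21/50+29/50→1. L = 257/100 ≈ 2.5700.
Efficiency = H/L = 2.4973/2.5700 = 97.2%.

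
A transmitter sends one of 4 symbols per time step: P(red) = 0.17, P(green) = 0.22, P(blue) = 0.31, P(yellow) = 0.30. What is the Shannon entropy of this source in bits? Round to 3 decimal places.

1.960 bits

H = −Σ pᵢ log₂ pᵢ.
−0.17·log₂(0.17) = 0.4346
−0.22·log₂(0.22) = 0.4806
−0.31·log₂(0.31) = 0.5238
−0.30·log₂(0.30) = 0.5211
Sum ≈ 1.9600 → 1.960 bits.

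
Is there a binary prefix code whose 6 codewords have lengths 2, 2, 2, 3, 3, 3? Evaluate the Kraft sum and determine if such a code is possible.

1.125; no

With common denominator 2^3 = 8: Σ 2^(−ℓᵢ) = 2/8 + 2/8 + 2/8 + 1/8 + 1/8 + 1/8 = 9/8 = 1.125.
Kraft's inequality requires Σ ≤ 1; here Σ = 1.125 > 1, so no such prefix code exists.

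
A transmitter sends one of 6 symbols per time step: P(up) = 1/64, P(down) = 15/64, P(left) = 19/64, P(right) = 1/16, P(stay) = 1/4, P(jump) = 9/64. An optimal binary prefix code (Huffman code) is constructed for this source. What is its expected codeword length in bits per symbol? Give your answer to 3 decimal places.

2.297 bits/symbol

Repeatedly combine the two least-probable nodes; the expected code length is the sum of the merged weights.
merge 1/64 + 1/16 → 5/64
merge 5/64 + 9/64 → 7/32
merge 7/32 + 15/64 → 29/64
merge 1/4 + 19/64 → 35/64
merge 29/64 + 35/64 → 1
L = 5/64 + 7/32 + 29/64 + 35/64 + 1 = 147/64 ≈ 2.297 bits/symbol.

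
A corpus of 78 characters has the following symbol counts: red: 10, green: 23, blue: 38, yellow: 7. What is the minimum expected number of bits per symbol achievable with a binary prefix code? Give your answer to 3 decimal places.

Probabilities are the counts divided by 78.
Repeatedly combine the two least-probable nodes; the expected code length is the sum of the merged weights.
merge 7/78 + 5/39 → 17/78
merge 17/78 + 23/78 → 20/39
merge 19/39 + 20/39 → 1
L = 17/78 + 20/39 + 1 = 45/26 ≈ 1.731 bits/symbol.

1.731 bits/symbol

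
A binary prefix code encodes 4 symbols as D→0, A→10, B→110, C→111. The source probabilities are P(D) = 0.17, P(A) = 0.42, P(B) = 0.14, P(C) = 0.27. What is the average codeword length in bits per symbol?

2.24 bits/symbol

L̄ = Σ pᵢ·ℓᵢ = 0.17·1 + 0.42·2 + 0.14·3 + 0.27·3 = 2.24 bits/symbol.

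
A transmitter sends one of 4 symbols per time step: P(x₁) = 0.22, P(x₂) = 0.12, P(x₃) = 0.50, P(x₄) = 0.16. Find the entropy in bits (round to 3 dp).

1.771 bits

H = −Σ pᵢ log₂ pᵢ.
−0.22·log₂(0.22) = 0.4806
−0.12·log₂(0.12) = 0.3671
−0.50·log₂(0.50) = 0.5000
−0.16·log₂(0.16) = 0.4230
Sum ≈ 1.7707 → 1.771 bits.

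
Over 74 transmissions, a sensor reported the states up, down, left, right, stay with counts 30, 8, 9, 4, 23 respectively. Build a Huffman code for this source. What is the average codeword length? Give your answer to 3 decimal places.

2.041 bits/symbol

Probabilities are the counts divided by 74.
Repeatedly combine the two least-probable nodes; the expected code length is the sum of the merged weights.
merge 2/37 + 4/37 → 6/37
merge 9/74 + 6/37 → 21/74
merge 21/74 + 23/74 → 22/37
merge 15/37 + 22/37 → 1
L = 6/37 + 21/74 + 22/37 + 1 = 151/74 ≈ 2.041 bits/symbol.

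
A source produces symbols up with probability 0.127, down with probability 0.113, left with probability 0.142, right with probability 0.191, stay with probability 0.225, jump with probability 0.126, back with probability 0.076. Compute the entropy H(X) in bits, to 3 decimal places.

2.733 bits

H = −Σ pᵢ log₂ pᵢ.
−0.127·log₂(0.127) = 0.3781
−0.113·log₂(0.113) = 0.3555
−0.142·log₂(0.142) = 0.3999
−0.191·log₂(0.191) = 0.4562
−0.225·log₂(0.225) = 0.4842
−0.126·log₂(0.126) = 0.3766
−0.076·log₂(0.076) = 0.2826
Sum ≈ 2.7329 → 2.733 bits.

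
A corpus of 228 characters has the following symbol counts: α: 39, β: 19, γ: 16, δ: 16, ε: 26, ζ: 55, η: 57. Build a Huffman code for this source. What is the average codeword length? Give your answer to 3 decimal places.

Probabilities are the counts divided by 228.
Repeatedly combine the two least-probable nodes; the expected code length is the sum of the merged weights.
merge 4/57 + 4/57 → 8/57
merge 1/12 + 13/114 → 15/76
merge 8/57 + 13/76 → 71/228
merge 15/76 + 55/228 → 25/57
merge 1/4 + 71/228 → 32/57
merge 25/57 + 32/57 → 1
L = 8/57 + 15/76 + 71/228 + 25/57 + 32/57 + 1 = 151/57 ≈ 2.649 bits/symbol.

2.649 bits/symbol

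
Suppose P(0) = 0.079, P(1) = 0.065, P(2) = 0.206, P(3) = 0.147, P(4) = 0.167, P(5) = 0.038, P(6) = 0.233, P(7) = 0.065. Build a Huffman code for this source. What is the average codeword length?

Repeatedly combine the two least-probable nodes; the expected code length is the sum of the merged weights.
merge 19/500 + 13/200 → 103/1000
merge 13/200 + 79/1000 → 18/125
merge 103/1000 + 18/125 → 247/1000
merge 147/1000 + 167/1000 → 157/500
merge 103/500 + 233/1000 → 439/1000
merge 247/1000 + 157/500 → 561/1000
merge 439/1000 + 561/1000 → 1
L = 103/1000 + 18/125 + 247/1000 + 157/500 + 439/1000 + 561/1000 + 1 = 351/125 = 2.808 bits/symbol.

2.808 bits/symbol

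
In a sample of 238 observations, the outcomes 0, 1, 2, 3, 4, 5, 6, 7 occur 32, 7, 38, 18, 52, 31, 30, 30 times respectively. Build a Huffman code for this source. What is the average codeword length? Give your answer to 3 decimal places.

2.887 bits/symbol

Probabilities are the counts divided by 238.
Repeatedly combine the two least-probable nodes; the expected code length is the sum of the merged weights.
merge 1/34 + 9/119 → 25/238
merge 25/238 + 15/119 → 55/238
merge 15/119 + 31/238 → 61/238
merge 16/119 + 19/119 → 5/17
merge 26/119 + 55/238 → 107/238
merge 61/238 + 5/17 → 131/238
merge 107/238 + 131/238 → 1
L = 25/238 + 55/238 + 61/238 + 5/17 + 107/238 + 131/238 + 1 = 687/238 ≈ 2.887 bits/symbol.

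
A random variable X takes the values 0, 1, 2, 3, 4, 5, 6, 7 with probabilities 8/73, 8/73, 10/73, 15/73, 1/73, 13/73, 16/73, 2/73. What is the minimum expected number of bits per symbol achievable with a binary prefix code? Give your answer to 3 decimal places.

2.767 bits/symbol

Repeatedly combine the two least-probable nodes; the expected code length is the sum of the merged weights.
merge 1/73 + 2/73 → 3/73
merge 3/73 + 8/73 → 11/73
merge 8/73 + 10/73 → 18/73
merge 11/73 + 13/73 → 24/73
merge 15/73 + 16/73 → 31/73
merge 18/73 + 24/73 → 42/73
merge 31/73 + 42/73 → 1
L = 3/73 + 11/73 + 18/73 + 24/73 + 31/73 + 42/73 + 1 = 202/73 ≈ 2.767 bits/symbol.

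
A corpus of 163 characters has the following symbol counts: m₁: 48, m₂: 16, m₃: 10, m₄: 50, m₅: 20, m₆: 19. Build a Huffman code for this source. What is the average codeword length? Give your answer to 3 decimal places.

2.399 bits/symbol

Probabilities are the counts divided by 163.
Repeatedly combine the two least-probable nodes; the expected code length is the sum of the merged weights.
merge 10/163 + 16/163 → 26/163
merge 19/163 + 20/163 → 39/163
merge 26/163 + 39/163 → 65/163
merge 48/163 + 50/163 → 98/163
merge 65/163 + 98/163 → 1
L = 26/163 + 39/163 + 65/163 + 98/163 + 1 = 391/163 ≈ 2.399 bits/symbol.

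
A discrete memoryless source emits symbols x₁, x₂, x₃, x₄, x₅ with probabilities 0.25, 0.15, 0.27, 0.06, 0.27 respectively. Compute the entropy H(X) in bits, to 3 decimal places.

2.174 bits

H = −Σ pᵢ log₂ pᵢ.
−0.25·log₂(0.25) = 0.5000
−0.15·log₂(0.15) = 0.4105
−0.27·log₂(0.27) = 0.5100
−0.06·log₂(0.06) = 0.2435
−0.27·log₂(0.27) = 0.5100
Sum ≈ 2.1741 → 2.174 bits.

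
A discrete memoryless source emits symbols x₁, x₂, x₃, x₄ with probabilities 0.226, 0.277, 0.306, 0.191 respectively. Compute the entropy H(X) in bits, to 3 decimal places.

1.977 bits

H = −Σ pᵢ log₂ pᵢ.
−0.226·log₂(0.226) = 0.4849
−0.277·log₂(0.277) = 0.5130
−0.306·log₂(0.306) = 0.5228
−0.191·log₂(0.191) = 0.4562
Sum ≈ 1.9769 → 1.977 bits.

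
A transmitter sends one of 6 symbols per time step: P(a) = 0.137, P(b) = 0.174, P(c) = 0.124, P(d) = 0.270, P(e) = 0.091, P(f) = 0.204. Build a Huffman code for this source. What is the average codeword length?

2.526 bits/symbol

Repeatedly combine the two least-probable nodes; the expected code length is the sum of the merged weights.
merge 91/1000 + 31/250 → 43/200
merge 137/1000 + 87/500 → 311/1000
merge 51/250 + 43/200 → 419/1000
merge 27/100 + 311/1000 → 581/1000
merge 419/1000 + 581/1000 → 1
L = 43/200 + 311/1000 + 419/1000 + 581/1000 + 1 = 1263/500 = 2.526 bits/symbol.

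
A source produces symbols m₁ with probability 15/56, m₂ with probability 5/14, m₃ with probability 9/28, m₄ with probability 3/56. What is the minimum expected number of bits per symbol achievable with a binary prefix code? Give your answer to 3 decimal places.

1.964 bits/symbol

Repeatedly combine the two least-probable nodes; the expected code length is the sum of the merged weights.
merge 3/56 + 15/56 → 9/28
merge 9/28 + 9/28 → 9/14
merge 5/14 + 9/14 → 1
L = 9/28 + 9/14 + 1 = 55/28 ≈ 1.964 bits/symbol.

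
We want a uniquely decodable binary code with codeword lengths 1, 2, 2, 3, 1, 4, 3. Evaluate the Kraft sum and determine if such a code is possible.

With common denominator 2^4 = 16: Σ 2^(−ℓᵢ) = 8/16 + 4/16 + 4/16 + 2/16 + 8/16 + 1/16 + 2/16 = 29/16 = 1.8125.
Kraft's inequality requires Σ ≤ 1; here Σ = 1.8125 > 1, so no such prefix code exists.

1.8125; no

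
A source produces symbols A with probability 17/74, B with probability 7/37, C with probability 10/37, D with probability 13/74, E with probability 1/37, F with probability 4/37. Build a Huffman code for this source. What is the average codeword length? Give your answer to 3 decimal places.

2.446 bits/symbol

Repeatedly combine the two least-probable nodes; the expected code length is the sum of the merged weights.
merge 1/37 + 4/37 → 5/37
merge 5/37 + 13/74 → 23/74
merge 7/37 + 17/74 → 31/74
merge 10/37 + 23/74 → 43/74
merge 31/74 + 43/74 → 1
L = 5/37 + 23/74 + 31/74 + 43/74 + 1 = 181/74 ≈ 2.446 bits/symbol.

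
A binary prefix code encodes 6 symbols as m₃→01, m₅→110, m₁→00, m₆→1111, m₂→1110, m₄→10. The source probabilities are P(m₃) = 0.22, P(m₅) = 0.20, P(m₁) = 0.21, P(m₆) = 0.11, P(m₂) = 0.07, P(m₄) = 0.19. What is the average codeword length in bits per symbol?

2.56 bits/symbol

L̄ = Σ pᵢ·ℓᵢ = 0.22·2 + 0.20·3 + 0.21·2 + 0.11·4 + 0.07·4 + 0.19·2 = 2.56 bits/symbol.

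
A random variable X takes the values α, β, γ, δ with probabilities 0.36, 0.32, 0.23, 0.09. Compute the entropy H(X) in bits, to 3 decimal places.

1.857 bits

H = −Σ pᵢ log₂ pᵢ.
−0.36·log₂(0.36) = 0.5306
−0.32·log₂(0.32) = 0.5260
−0.23·log₂(0.23) = 0.4877
−0.09·log₂(0.09) = 0.3127
Sum ≈ 1.8570 → 1.857 bits.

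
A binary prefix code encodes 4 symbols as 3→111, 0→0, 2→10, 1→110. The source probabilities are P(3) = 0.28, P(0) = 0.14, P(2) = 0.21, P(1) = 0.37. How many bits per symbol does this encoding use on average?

2.51 bits/symbol

L̄ = Σ pᵢ·ℓᵢ = 0.28·3 + 0.14·1 + 0.21·2 + 0.37·3 = 2.51 bits/symbol.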